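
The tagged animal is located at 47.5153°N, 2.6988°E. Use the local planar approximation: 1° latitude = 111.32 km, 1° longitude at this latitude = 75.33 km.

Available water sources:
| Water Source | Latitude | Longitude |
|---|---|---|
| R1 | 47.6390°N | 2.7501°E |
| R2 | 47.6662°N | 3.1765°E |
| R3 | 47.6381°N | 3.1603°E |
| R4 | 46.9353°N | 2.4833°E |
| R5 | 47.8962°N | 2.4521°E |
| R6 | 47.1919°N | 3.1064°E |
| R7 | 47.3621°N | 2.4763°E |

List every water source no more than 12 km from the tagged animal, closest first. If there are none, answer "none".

Distances from 47.5153°N, 2.6988°E:
R1: √((0.1237·111.32)² + (0.0513·75.33)²) = √(189.620721 + 14.933811) = 14.3023 km
R2: √((0.1509·111.32)² + (0.4777·75.33)²) = √(282.179120 + 1294.930373) = 39.7128 km
R3: √((0.1228·111.32)² + (0.4615·75.33)²) = √(186.871525 + 1208.590971) = 37.3559 km
R4: √((-0.5800·111.32)² + (-0.2155·75.33)²) = √(4168.716703 + 263.530256) = 66.5751 km
R5: √((0.3809·111.32)² + (-0.2467·75.33)²) = √(1797.911626 + 345.361748) = 46.2955 km
R6: √((-0.3234·111.32)² + (0.4076·75.33)²) = √(1296.063937 + 942.766812) = 47.3163 km
R7: √((-0.1532·111.32)² + (-0.2225·75.33)²) = √(290.846556 + 280.928607) = 23.9118 km
Threshold 12 km: none within range.

none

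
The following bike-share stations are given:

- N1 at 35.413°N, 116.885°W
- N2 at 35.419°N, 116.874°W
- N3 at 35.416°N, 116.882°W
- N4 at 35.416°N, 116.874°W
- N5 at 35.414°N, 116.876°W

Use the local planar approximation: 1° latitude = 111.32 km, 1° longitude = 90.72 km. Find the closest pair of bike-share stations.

N4 and N5

Pairwise distances:
N1–N2: 1.201 km
N1–N3: 0.431 km
N1–N4: 1.052 km
N1–N5: 0.824 km
N2–N3: 0.799 km
N2–N4: 0.334 km
N2–N5: 0.585 km
N3–N4: 0.726 km
N3–N5: 0.588 km
N4–N5: 0.287 km
Closest pair: N4–N5 at 0.287 km.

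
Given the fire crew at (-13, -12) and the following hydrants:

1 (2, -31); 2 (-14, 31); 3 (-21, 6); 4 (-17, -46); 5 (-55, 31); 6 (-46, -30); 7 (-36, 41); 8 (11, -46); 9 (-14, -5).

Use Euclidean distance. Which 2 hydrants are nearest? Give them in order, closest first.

9, 3

Distances from (-13, -12):
1: √((15)² + (-19)²) = √(225.000 + 361.000) = 24.2
2: √((-1)² + (43)²) = √(1.000 + 1849.000) = 43.0
3: √((-8)² + (18)²) = √(64.000 + 324.000) = 19.7
4: √((-4)² + (-34)²) = √(16.000 + 1156.000) = 34.2
5: √((-42)² + (43)²) = √(1764.000 + 1849.000) = 60.1
6: √((-33)² + (-18)²) = √(1089.000 + 324.000) = 37.6
7: √((-23)² + (53)²) = √(529.000 + 2809.000) = 57.8
8: √((24)² + (-34)²) = √(576.000 + 1156.000) = 41.6
9: √((-1)² + (7)²) = √(1.000 + 49.000) = 7.1
Sorted: 9 (7.1) < 3 (19.7) < 1 (24.2) < 4 (34.2) < …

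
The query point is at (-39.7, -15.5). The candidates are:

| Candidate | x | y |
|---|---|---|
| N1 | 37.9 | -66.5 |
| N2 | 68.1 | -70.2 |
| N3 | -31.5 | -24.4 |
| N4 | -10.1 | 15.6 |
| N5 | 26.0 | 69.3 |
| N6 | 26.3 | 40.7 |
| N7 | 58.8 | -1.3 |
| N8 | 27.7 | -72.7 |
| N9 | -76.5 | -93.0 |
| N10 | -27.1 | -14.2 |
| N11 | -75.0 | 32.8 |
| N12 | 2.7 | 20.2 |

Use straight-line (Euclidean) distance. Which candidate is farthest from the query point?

Distances from (-39.7, -15.5):
N1: √((77.6)² + (-51.0)²) = √(6021.760 + 2601.000) = 92.9
N2: √((107.8)² + (-54.7)²) = √(11620.840 + 2992.090) = 120.9
N3: √((8.2)² + (-8.9)²) = √(67.240 + 79.210) = 12.1
N4: √((29.6)² + (31.1)²) = √(876.160 + 967.210) = 42.9
N5: √((65.7)² + (84.8)²) = √(4316.490 + 7191.040) = 107.3
N6: √((66.0)² + (56.2)²) = √(4356.000 + 3158.440) = 86.7
N7: √((98.5)² + (14.2)²) = √(9702.250 + 201.640) = 99.5
N8: √((67.4)² + (-57.2)²) = √(4542.760 + 3271.840) = 88.4
N9: √((-36.8)² + (-77.5)²) = √(1354.240 + 6006.250) = 85.8
N10: √((12.6)² + (1.3)²) = √(158.760 + 1.690) = 12.7
N11: √((-35.3)² + (48.3)²) = √(1246.090 + 2332.890) = 59.8
N12: √((42.4)² + (35.7)²) = √(1797.760 + 1274.490) = 55.4
Maximum: N2 at 120.9.

N2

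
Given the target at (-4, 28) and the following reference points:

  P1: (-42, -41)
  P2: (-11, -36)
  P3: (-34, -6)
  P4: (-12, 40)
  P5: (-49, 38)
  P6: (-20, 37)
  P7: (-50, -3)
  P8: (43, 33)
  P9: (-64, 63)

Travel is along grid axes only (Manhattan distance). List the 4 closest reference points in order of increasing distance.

P4, P6, P8, P5

Distances from (-4, 28):
P1: |-38| + |-69| = 38 + 69 = 107
P2: |-7| + |-64| = 7 + 64 = 71
P3: |-30| + |-34| = 30 + 34 = 64
P4: |-8| + |12| = 8 + 12 = 20
P5: |-45| + |10| = 45 + 10 = 55
P6: |-16| + |9| = 16 + 9 = 25
P7: |-46| + |-31| = 46 + 31 = 77
P8: |47| + |5| = 47 + 5 = 52
P9: |-60| + |35| = 60 + 35 = 95
Sorted: P4 (20) < P6 (25) < P8 (52) < P5 (55) < P3 (64) < P2 (71) < …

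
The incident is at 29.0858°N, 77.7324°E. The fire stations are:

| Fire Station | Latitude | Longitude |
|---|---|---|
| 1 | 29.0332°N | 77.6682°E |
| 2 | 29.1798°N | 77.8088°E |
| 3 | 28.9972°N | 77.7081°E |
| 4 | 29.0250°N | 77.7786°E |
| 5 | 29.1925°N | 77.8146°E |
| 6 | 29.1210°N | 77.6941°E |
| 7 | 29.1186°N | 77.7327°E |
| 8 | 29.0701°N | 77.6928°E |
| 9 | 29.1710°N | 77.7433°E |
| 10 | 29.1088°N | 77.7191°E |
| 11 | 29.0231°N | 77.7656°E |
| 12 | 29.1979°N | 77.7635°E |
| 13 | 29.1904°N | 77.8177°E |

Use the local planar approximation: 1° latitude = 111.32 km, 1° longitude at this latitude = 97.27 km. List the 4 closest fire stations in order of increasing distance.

10, 7, 8, 6

Distances from 29.0858°N, 77.7324°E:
1: 8.5605 km
2: 12.8344 km
3: 10.1422 km
4: 8.1243 km
5: 14.3183 km
6: 5.4068 km
7: 3.6514 km
8: 4.2298 km
9: 9.5435 km
10: 2.8686 km
11: 7.6906 km
12: 12.8404 km
13: 14.2978 km
Sorted: 10 (2.8686 km) < 7 (3.6514 km) < 8 (4.2298 km) < 6 (5.4068 km) < 11 (7.6906 km) < 4 (8.1243 km) < …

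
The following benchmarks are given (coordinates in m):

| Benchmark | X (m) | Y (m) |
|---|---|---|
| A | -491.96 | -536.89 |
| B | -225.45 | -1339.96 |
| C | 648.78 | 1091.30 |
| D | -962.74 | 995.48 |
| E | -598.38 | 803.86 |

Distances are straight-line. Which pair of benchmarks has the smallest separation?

Pairwise distances:
A–B: 846.14 m
A–C: 1988.04 m
A–D: 1603.06 m
A–E: 1344.97 m
B–C: 2583.66 m
B–D: 2449.06 m
B–E: 2176.01 m
C–D: 1614.37 m
C–E: 1279.86 m
D–E: 411.68 m
Closest pair: D–E at 411.68 m.

D and E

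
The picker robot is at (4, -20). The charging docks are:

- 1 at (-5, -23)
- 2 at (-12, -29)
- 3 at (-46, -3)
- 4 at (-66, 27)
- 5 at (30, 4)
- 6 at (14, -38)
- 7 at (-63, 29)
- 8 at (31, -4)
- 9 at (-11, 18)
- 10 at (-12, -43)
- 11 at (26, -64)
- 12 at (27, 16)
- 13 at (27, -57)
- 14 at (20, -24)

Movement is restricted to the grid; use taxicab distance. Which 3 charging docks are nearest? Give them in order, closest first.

Distances from (4, -20):
1: |-9| + |-3| = 9 + 3 = 12
2: |-16| + |-9| = 16 + 9 = 25
3: |-50| + |17| = 50 + 17 = 67
4: |-70| + |47| = 70 + 47 = 117
5: |26| + |24| = 26 + 24 = 50
6: |10| + |-18| = 10 + 18 = 28
7: |-67| + |49| = 67 + 49 = 116
8: |27| + |16| = 27 + 16 = 43
9: |-15| + |38| = 15 + 38 = 53
10: |-16| + |-23| = 16 + 23 = 39
11: |22| + |-44| = 22 + 44 = 66
12: |23| + |36| = 23 + 36 = 59
13: |23| + |-37| = 23 + 37 = 60
14: |16| + |-4| = 16 + 4 = 20
Sorted: 1 (12) < 14 (20) < 2 (25) < 6 (28) < 10 (39) < …

1, 14, 2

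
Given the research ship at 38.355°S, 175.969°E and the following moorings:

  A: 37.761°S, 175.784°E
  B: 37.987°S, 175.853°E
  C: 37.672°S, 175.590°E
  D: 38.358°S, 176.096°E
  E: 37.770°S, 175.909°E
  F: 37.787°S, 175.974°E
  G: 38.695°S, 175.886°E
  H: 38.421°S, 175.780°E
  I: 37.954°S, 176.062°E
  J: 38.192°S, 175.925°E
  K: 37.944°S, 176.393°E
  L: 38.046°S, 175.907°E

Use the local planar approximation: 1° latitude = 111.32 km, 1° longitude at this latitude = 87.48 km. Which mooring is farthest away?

Distances from 38.355°S, 175.969°E:
A: 68.076 km
B: 42.204 km
C: 82.946 km
D: 11.115 km
E: 65.333 km
F: 63.231 km
G: 38.539 km
H: 18.093 km
I: 45.375 km
J: 18.549 km
K: 58.899 km
L: 34.823 km
Maximum: C at 82.946 km.

C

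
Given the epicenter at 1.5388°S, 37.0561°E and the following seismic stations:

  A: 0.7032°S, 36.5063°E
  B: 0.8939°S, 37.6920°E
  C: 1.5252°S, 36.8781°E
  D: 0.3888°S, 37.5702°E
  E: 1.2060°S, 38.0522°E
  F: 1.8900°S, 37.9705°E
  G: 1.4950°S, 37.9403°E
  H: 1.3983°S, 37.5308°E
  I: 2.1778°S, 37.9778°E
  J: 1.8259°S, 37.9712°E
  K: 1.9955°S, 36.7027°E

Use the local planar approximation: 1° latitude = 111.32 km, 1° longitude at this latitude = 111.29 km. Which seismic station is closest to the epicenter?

C

Distances from 1.5388°S, 37.0561°E:
A: √((0.8356·111.32)² + (-0.5498·111.29)²) = √(8652.532873 + 3743.878584) = 111.3392 km
B: √((0.6449·111.32)² + (0.6359·111.29)²) = √(5153.842580 + 5008.295379) = 100.8074 km
C: √((0.0136·111.32)² + (-0.1780·111.29)²) = √(2.292051 + 392.421045) = 19.8674 km
D: √((1.1500·111.32)² + (0.5141·111.29)²) = √(16388.608324 + 3273.463423) = 140.2215 km
E: √((0.3328·111.32)² + (0.9961·111.29)²) = √(1372.502141 + 12289.045863) = 116.8826 km
F: √((-0.3512·111.32)² + (0.9144·111.29)²) = √(1528.464688 + 10355.825400) = 109.0151 km
G: √((0.0438·111.32)² + (0.8842·111.29)²) = √(23.773582 + 9683.075229) = 98.5233 km
H: √((0.1405·111.32)² + (0.4747·111.29)²) = √(244.623989 + 2790.941595) = 55.0960 km
I: √((-0.6390·111.32)² + (0.9217·111.29)²) = √(5059.971977 + 10521.834340) = 124.8271 km
J: √((-0.2871·111.32)² + (0.9151·111.29)²) = √(1021.439810 + 10371.686845) = 106.7386 km
K: √((-0.4567·111.32)² + (-0.3534·111.29)²) = √(2584.689738 + 1546.839933) = 64.2770 km
Minimum: C at 19.8674 km.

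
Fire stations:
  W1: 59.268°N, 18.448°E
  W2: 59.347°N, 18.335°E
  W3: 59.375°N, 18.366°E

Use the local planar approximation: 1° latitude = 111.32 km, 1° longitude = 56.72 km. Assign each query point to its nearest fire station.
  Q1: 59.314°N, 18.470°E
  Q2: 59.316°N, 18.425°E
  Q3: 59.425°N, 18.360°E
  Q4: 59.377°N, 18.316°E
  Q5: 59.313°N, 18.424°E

Q1 at 59.314°N, 18.470°E:
  W1: √((-0.046·111.32)² + (-0.022·56.72)²) = √(26.22177 + 1.55710) = 5.271 km
  W2: √((0.033·111.32)² + (-0.135·56.72)²) = √(13.49504 + 58.63271) = 8.493 km
  W3: √((0.061·111.32)² + (-0.104·56.72)²) = √(46.11116 + 34.79679) = 8.995 km
  → nearest: W1 (5.271 km)
Q2 at 59.316°N, 18.425°E:
  W1: √((-0.048·111.32)² + (0.023·56.72)²) = √(28.55150 + 1.70188) = 5.500 km
  W2: √((0.031·111.32)² + (-0.090·56.72)²) = √(11.90885 + 26.05898) = 6.162 km
  W3: √((0.059·111.32)² + (-0.059·56.72)²) = √(43.13705 + 11.19893) = 7.371 km
  → nearest: W1 (5.500 km)
Q3 at 59.425°N, 18.360°E:
  W1: √((-0.157·111.32)² + (0.088·56.72)²) = √(305.45392 + 24.91367) = 18.176 km
  W2: √((-0.078·111.32)² + (-0.025·56.72)²) = √(75.39379 + 2.01072) = 8.798 km
  W3: √((-0.050·111.32)² + (0.006·56.72)²) = √(30.98036 + 0.11582) = 5.576 km
  → nearest: W3 (5.576 km)
Q4 at 59.377°N, 18.316°E:
  W1: √((-0.109·111.32)² + (0.132·56.72)²) = √(147.23104 + 56.05577) = 14.258 km
  W2: √((-0.030·111.32)² + (0.019·56.72)²) = √(11.15293 + 1.16139) = 3.509 km
  W3: √((-0.002·111.32)² + (0.050·56.72)²) = √(0.04957 + 8.04290) = 2.845 km
  → nearest: W3 (2.845 km)
Q5 at 59.313°N, 18.424°E:
  W1: √((-0.045·111.32)² + (0.024·56.72)²) = √(25.09409 + 1.85308) = 5.191 km
  W2: √((0.034·111.32)² + (-0.089·56.72)²) = √(14.32532 + 25.48311) = 6.309 km
  W3: √((0.062·111.32)² + (-0.058·56.72)²) = √(47.63540 + 10.82252) = 7.646 km
  → nearest: W1 (5.191 km)

Q1→W1; Q2→W1; Q3→W3; Q4→W3; Q5→W1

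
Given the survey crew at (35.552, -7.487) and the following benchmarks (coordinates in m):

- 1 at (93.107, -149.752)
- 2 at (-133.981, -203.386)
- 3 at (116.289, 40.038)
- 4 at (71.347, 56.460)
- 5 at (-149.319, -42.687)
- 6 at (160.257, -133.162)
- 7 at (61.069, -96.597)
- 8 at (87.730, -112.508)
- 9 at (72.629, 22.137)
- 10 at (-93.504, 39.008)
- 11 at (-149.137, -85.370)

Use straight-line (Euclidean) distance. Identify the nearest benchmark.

Distances from (35.552, -7.487):
1: √((57.555)² + (-142.265)²) = √(3312.57802 + 20239.33023) = 153.466 m
2: √((-169.533)² + (-195.899)²) = √(28741.43809 + 38376.41820) = 259.071 m
3: √((80.737)² + (47.525)²) = √(6518.46317 + 2258.62562) = 93.686 m
4: √((35.795)² + (63.947)²) = √(1281.28202 + 4089.21881) = 73.284 m
5: √((-184.871)² + (-35.200)²) = √(34177.28664 + 1239.04000) = 188.192 m
6: √((124.705)² + (-125.675)²) = √(15551.33703 + 15794.20563) = 177.047 m
7: √((25.517)² + (-89.110)²) = √(651.11729 + 7940.59210) = 92.691 m
8: √((52.178)² + (-105.021)²) = √(2722.54368 + 11029.41044) = 117.269 m
9: √((37.077)² + (29.624)²) = √(1374.70393 + 877.58138) = 47.458 m
10: √((-129.056)² + (46.495)²) = √(16655.45114 + 2161.78503) = 137.176 m
11: √((-184.689)² + (-77.883)²) = √(34110.02672 + 6065.76169) = 200.439 m
Minimum: 9 at 47.458 m.

9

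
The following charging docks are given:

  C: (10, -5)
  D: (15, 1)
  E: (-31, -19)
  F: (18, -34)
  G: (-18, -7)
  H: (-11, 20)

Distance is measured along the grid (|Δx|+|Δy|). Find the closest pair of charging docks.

C and D

Pairwise distances:
C–D: |5| + |6| = 5 + 6 = 11
C–E: |-41| + |-14| = 41 + 14 = 55
C–F: |8| + |-29| = 8 + 29 = 37
C–G: |-28| + |-2| = 28 + 2 = 30
C–H: |-21| + |25| = 21 + 25 = 46
D–E: |-46| + |-20| = 46 + 20 = 66
D–F: |3| + |-35| = 3 + 35 = 38
D–G: |-33| + |-8| = 33 + 8 = 41
D–H: |-26| + |19| = 26 + 19 = 45
E–F: |49| + |-15| = 49 + 15 = 64
E–G: |13| + |12| = 13 + 12 = 25
E–H: |20| + |39| = 20 + 39 = 59
F–G: |-36| + |27| = 36 + 27 = 63
F–H: |-29| + |54| = 29 + 54 = 83
G–H: |7| + |27| = 7 + 27 = 34
Closest pair: C–D at 11.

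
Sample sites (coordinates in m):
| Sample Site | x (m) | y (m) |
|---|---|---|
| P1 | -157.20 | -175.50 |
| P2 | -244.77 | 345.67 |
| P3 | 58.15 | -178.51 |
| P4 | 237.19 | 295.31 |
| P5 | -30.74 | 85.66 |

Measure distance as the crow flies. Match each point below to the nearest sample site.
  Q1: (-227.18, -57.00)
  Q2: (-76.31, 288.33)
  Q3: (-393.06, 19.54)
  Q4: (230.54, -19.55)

Q1 at (-227.18, -57.00):
  P1: 137.62 m
  P2: 403.05 m
  P3: 310.13 m
  P4: 582.89 m
  P5: 242.78 m
  → nearest: P1 (137.62 m)
Q2 at (-76.31, 288.33):
  P1: 470.83 m
  P2: 177.95 m
  P3: 485.82 m
  P4: 313.58 m
  P5: 207.73 m
  → nearest: P2 (177.95 m)
Q3 at (-393.06, 19.54):
  P1: 306.06 m
  P2: 358.26 m
  P3: 492.76 m
  P4: 687.94 m
  P5: 368.30 m
  → nearest: P1 (306.06 m)
Q4 at (230.54, -19.55):
  P1: 417.93 m
  P2: 599.42 m
  P3: 234.49 m
  P4: 314.93 m
  P5: 281.67 m
  → nearest: P3 (234.49 m)

Q1→P1; Q2→P2; Q3→P1; Q4→P3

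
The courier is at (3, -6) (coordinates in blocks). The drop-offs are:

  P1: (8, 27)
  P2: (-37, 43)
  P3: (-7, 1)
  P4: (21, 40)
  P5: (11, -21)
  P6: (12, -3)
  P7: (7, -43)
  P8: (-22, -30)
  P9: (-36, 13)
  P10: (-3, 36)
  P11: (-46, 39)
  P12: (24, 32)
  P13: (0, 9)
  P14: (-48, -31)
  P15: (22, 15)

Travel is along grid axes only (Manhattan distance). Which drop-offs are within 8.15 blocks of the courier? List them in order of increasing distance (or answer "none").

none

Distances from (3, -6):
P1: |5| + |33| = 5 + 33 = 38 blocks
P2: |-40| + |49| = 40 + 49 = 89 blocks
P3: |-10| + |7| = 10 + 7 = 17 blocks
P4: |18| + |46| = 18 + 46 = 64 blocks
P5: |8| + |-15| = 8 + 15 = 23 blocks
P6: |9| + |3| = 9 + 3 = 12 blocks
P7: |4| + |-37| = 4 + 37 = 41 blocks
P8: |-25| + |-24| = 25 + 24 = 49 blocks
P9: |-39| + |19| = 39 + 19 = 58 blocks
P10: |-6| + |42| = 6 + 42 = 48 blocks
P11: |-49| + |45| = 49 + 45 = 94 blocks
P12: |21| + |38| = 21 + 38 = 59 blocks
P13: |-3| + |15| = 3 + 15 = 18 blocks
P14: |-51| + |-25| = 51 + 25 = 76 blocks
P15: |19| + |21| = 19 + 21 = 40 blocks
Threshold 8.15 blocks: none within range.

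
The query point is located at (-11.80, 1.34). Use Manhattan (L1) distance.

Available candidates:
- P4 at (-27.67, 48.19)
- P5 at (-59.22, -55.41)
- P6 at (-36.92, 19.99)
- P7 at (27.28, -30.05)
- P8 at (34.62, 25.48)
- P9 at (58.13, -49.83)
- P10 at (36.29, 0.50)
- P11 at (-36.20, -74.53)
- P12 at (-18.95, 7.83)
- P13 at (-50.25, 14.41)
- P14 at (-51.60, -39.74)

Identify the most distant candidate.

P9

Distances from (-11.80, 1.34):
P4: 62.72
P5: 104.17
P6: 43.77
P7: 70.47
P8: 70.56
P9: 121.10
P10: 48.93
P11: 100.27
P12: 13.64
P13: 51.52
P14: 80.88
Maximum: P9 at 121.10.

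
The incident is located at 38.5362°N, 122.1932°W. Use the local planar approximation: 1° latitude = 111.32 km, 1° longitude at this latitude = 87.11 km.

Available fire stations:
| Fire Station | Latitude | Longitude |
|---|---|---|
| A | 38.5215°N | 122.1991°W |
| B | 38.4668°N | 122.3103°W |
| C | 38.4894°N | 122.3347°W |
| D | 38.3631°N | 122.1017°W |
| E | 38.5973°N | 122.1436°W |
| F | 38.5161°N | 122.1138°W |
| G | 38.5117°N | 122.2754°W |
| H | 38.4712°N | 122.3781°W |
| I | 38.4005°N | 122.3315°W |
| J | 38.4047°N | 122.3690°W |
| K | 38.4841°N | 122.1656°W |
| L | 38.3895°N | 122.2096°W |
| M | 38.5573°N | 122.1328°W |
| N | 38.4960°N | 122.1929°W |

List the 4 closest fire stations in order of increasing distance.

Distances from 38.5362°N, 122.1932°W:
A: √((-0.0147·111.32)² + (-0.0059·87.11)²) = √(2.677818 + 0.264144) = 1.7152 km
B: √((-0.0694·111.32)² + (-0.1171·87.11)²) = √(59.685019 + 104.051853) = 12.7960 km
C: √((-0.0468·111.32)² + (-0.1415·87.11)²) = √(27.141766 + 151.931878) = 13.3818 km
D: √((-0.1731·111.32)² + (0.0915·87.11)²) = √(371.313322 + 63.529906) = 20.8529 km
E: √((0.0611·111.32)² + (0.0496·87.11)²) = √(46.262470 + 18.668068) = 8.0579 km
F: √((-0.0201·111.32)² + (0.0794·87.11)²) = √(5.006549 + 47.838443) = 7.2695 km
G: √((-0.0245·111.32)² + (-0.0822·87.11)²) = √(7.438383 + 51.271930) = 7.6623 km
H: √((-0.0650·111.32)² + (-0.1849·87.11)²) = √(52.356802 + 259.423820) = 17.6573 km
I: √((-0.1357·111.32)² + (-0.1383·87.11)²) = √(228.194982 + 145.137751) = 19.3218 km
J: √((-0.1315·111.32)² + (-0.1758·87.11)²) = √(214.288024 + 234.516697) = 21.1850 km
K: √((-0.0521·111.32)² + (0.0276·87.11)²) = √(33.637355 + 5.780351) = 6.2784 km
L: √((-0.1467·111.32)² + (-0.0164·87.11)²) = √(266.689933 + 2.040909) = 16.3930 km
M: √((0.0211·111.32)² + (0.0604·87.11)²) = √(5.517106 + 27.682793) = 5.7619 km
N: √((-0.0402·111.32)² + (0.0003·87.11)²) = √(20.026198 + 0.000683) = 4.4751 km
Sorted: A (1.7152 km) < N (4.4751 km) < M (5.7619 km) < K (6.2784 km) < F (7.2695 km) < G (7.6623 km) < …

A, N, M, K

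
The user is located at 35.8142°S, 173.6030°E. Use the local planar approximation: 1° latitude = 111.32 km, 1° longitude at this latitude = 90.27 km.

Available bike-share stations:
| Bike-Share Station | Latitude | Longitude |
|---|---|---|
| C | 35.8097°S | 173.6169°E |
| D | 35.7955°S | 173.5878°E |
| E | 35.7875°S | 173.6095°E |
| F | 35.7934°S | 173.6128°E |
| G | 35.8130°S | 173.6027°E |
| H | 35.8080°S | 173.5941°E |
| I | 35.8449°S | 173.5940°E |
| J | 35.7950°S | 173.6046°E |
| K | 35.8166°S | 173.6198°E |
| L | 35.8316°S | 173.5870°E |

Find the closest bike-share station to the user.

Distances from 35.8142°S, 173.6030°E:
C: 1.3511 km
D: 2.4932 km
E: 3.0296 km
F: 2.4787 km
G: 0.1363 km
H: 1.0592 km
I: 3.5128 km
J: 2.1422 km
K: 1.5399 km
L: 2.4162 km
Minimum: G at 0.1363 km.

G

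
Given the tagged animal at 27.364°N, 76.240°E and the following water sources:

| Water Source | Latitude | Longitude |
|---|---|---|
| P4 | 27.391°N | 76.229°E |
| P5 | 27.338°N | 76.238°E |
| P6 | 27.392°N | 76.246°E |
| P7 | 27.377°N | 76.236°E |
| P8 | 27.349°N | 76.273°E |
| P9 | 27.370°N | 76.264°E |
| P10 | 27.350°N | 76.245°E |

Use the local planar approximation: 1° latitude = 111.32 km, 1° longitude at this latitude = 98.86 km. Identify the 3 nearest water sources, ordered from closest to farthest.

Distances from 27.364°N, 76.240°E:
P4: √((0.027·111.32)² + (-0.011·98.86)²) = √(9.03387 + 1.18257) = 3.196 km
P5: √((-0.026·111.32)² + (-0.002·98.86)²) = √(8.37709 + 0.03909) = 2.901 km
P6: √((0.028·111.32)² + (0.006·98.86)²) = √(9.71544 + 0.35184) = 3.173 km
P7: √((0.013·111.32)² + (-0.004·98.86)²) = √(2.09427 + 0.15637) = 1.500 km
P8: √((-0.015·111.32)² + (0.033·98.86)²) = √(2.78823 + 10.64312) = 3.665 km
P9: √((0.006·111.32)² + (0.024·98.86)²) = √(0.44612 + 5.62942) = 2.465 km
P10: √((-0.014·111.32)² + (0.005·98.86)²) = √(2.42886 + 0.24433) = 1.635 km
Sorted: P7 (1.500 km) < P10 (1.635 km) < P9 (2.465 km) < P5 (2.901 km) < P6 (3.173 km) < …

P7, P10, P9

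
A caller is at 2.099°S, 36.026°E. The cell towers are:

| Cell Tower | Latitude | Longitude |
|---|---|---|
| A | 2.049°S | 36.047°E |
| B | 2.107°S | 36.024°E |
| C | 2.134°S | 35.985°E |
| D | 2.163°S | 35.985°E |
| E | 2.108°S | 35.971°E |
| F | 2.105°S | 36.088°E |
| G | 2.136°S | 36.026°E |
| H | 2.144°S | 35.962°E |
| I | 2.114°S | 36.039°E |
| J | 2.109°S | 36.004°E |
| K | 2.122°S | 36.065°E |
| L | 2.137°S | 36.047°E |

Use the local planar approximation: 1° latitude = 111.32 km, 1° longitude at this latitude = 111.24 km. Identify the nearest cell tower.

B

Distances from 2.099°S, 36.026°E:
A: √((0.050·111.32)² + (0.021·111.24)²) = √(30.98036 + 5.45708) = 6.036 km
B: √((-0.008·111.32)² + (-0.002·111.24)²) = √(0.79310 + 0.04950) = 0.918 km
C: √((-0.035·111.32)² + (-0.041·111.24)²) = √(15.18037 + 20.80126) = 5.998 km
D: √((-0.064·111.32)² + (-0.041·111.24)²) = √(50.75822 + 20.80126) = 8.459 km
E: √((-0.009·111.32)² + (-0.055·111.24)²) = √(1.00376 + 37.43237) = 6.200 km
F: √((-0.006·111.32)² + (0.062·111.24)²) = √(0.44612 + 47.56695) = 6.929 km
G: √((-0.037·111.32)² + (0.000·111.24)²) = √(16.96484 + 0.00000) = 4.119 km
H: √((-0.045·111.32)² + (-0.064·111.24)²) = √(25.09409 + 50.68529) = 8.705 km
I: √((-0.015·111.32)² + (0.013·111.24)²) = √(2.78823 + 2.09126) = 2.209 km
J: √((-0.010·111.32)² + (-0.022·111.24)²) = √(1.23921 + 5.98918) = 2.689 km
K: √((-0.023·111.32)² + (0.039·111.24)²) = √(6.55544 + 18.82137) = 5.038 km
L: √((-0.038·111.32)² + (0.021·111.24)²) = √(17.89425 + 5.45708) = 4.832 km
Minimum: B at 0.918 km.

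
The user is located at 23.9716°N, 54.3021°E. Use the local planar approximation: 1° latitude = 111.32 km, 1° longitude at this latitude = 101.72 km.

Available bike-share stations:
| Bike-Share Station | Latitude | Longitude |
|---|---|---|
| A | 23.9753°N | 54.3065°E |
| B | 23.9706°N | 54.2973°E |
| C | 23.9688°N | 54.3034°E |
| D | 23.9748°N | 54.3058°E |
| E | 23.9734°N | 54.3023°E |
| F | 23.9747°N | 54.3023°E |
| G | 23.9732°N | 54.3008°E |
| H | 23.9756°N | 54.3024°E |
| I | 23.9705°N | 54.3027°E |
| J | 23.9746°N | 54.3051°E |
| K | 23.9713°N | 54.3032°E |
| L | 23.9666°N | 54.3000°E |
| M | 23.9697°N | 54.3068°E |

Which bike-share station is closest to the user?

K

Distances from 23.9716°N, 54.3021°E:
A: √((0.0037·111.32)² + (0.0044·101.72)²) = √(0.169648 + 0.200317) = 0.6082 km
B: √((-0.0010·111.32)² + (-0.0048·101.72)²) = √(0.012392 + 0.238394) = 0.5008 km
C: √((-0.0028·111.32)² + (0.0013·101.72)²) = √(0.097154 + 0.017486) = 0.3386 km
D: √((0.0032·111.32)² + (0.0037·101.72)²) = √(0.126896 + 0.141650) = 0.5182 km
E: √((0.0018·111.32)² + (0.0002·101.72)²) = √(0.040151 + 0.000414) = 0.2014 km
F: √((0.0031·111.32)² + (0.0002·101.72)²) = √(0.119088 + 0.000414) = 0.3457 km
G: √((0.0016·111.32)² + (-0.0013·101.72)²) = √(0.031724 + 0.017486) = 0.2218 km
H: √((0.0040·111.32)² + (0.0003·101.72)²) = √(0.198274 + 0.000931) = 0.4463 km
I: √((-0.0011·111.32)² + (0.0006·101.72)²) = √(0.014994 + 0.003725) = 0.1368 km
J: √((0.0030·111.32)² + (0.0030·101.72)²) = √(0.111529 + 0.093123) = 0.4524 km
K: √((-0.0003·111.32)² + (0.0011·101.72)²) = √(0.001115 + 0.012520) = 0.1168 km
L: √((-0.0050·111.32)² + (-0.0021·101.72)²) = √(0.309804 + 0.045630) = 0.5962 km
M: √((-0.0019·111.32)² + (0.0047·101.72)²) = √(0.044736 + 0.228564) = 0.5228 km
Minimum: K at 0.1168 km.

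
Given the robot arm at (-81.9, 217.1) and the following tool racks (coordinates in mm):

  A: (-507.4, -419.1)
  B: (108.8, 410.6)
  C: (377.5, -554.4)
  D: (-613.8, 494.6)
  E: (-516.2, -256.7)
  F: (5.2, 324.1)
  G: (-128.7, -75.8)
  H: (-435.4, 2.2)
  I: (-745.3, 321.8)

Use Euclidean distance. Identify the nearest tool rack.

Distances from (-81.9, 217.1):
A: √((-425.5)² + (-636.2)²) = √(181050.250 + 404750.440) = 765.4 mm
B: √((190.7)² + (193.5)²) = √(36366.490 + 37442.250) = 271.7 mm
C: √((459.4)² + (-771.5)²) = √(211048.360 + 595212.250) = 897.9 mm
D: √((-531.9)² + (277.5)²) = √(282917.610 + 77006.250) = 599.9 mm
E: √((-434.3)² + (-473.8)²) = √(188616.490 + 224486.440) = 642.7 mm
F: √((87.1)² + (107.0)²) = √(7586.410 + 11449.000) = 138.0 mm
G: √((-46.8)² + (-292.9)²) = √(2190.240 + 85790.410) = 296.6 mm
H: √((-353.5)² + (-214.9)²) = √(124962.250 + 46182.010) = 413.7 mm
I: √((-663.4)² + (104.7)²) = √(440099.560 + 10962.090) = 671.6 mm
Minimum: F at 138.0 mm.

F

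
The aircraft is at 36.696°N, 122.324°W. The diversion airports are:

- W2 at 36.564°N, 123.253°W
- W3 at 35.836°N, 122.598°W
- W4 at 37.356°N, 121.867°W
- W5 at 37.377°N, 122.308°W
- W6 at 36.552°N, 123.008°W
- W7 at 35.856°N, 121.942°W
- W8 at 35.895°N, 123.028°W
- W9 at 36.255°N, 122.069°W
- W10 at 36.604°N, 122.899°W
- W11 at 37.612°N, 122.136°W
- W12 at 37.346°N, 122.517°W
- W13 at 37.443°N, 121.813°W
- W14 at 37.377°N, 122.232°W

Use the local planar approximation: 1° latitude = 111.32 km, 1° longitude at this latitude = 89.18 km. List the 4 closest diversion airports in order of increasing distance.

Distances from 36.696°N, 122.324°W:
W2: √((-0.132·111.32)² + (-0.929·89.18)²) = √(215.92069 + 6863.82756) = 84.141 km
W3: √((-0.860·111.32)² + (-0.274·89.18)²) = √(9165.22852 + 597.08486) = 98.804 km
W4: √((0.660·111.32)² + (0.457·89.18)²) = √(5398.01723 + 1660.99122) = 84.018 km
W5: √((0.681·111.32)² + (0.016·89.18)²) = √(5746.99235 + 2.03599) = 75.822 km
W6: √((-0.144·111.32)² + (-0.684·89.18)²) = √(256.96346 + 3720.89264) = 63.070 km
W7: √((-0.840·111.32)² + (0.382·89.18)²) = √(8743.89568 + 1160.54414) = 99.521 km
W8: √((-0.801·111.32)² + (-0.704·89.18)²) = √(7950.81096 + 3941.66993) = 109.053 km
W9: √((-0.441·111.32)² + (0.255·89.18)²) = √(2410.03625 + 517.14853) = 54.103 km
W10: √((-0.092·111.32)² + (-0.575·89.18)²) = √(104.88709 + 2629.48456) = 52.291 km
W11: √((0.916·111.32)² + (0.188·89.18)²) = √(10397.70143 + 281.09339) = 103.338 km
W12: √((0.650·111.32)² + (-0.193·89.18)²) = √(5235.68016 + 296.24399) = 74.377 km
W13: √((0.747·111.32)² + (0.511·89.18)²) = √(6914.92699 + 2076.71422) = 94.824 km
W14: √((0.681·111.32)² + (0.092·89.18)²) = √(5746.99235 + 67.31480) = 76.252 km
Sorted: W10 (52.291 km) < W9 (54.103 km) < W6 (63.070 km) < W12 (74.377 km) < W5 (75.822 km) < W14 (76.252 km) < …

W10, W9, W6, W12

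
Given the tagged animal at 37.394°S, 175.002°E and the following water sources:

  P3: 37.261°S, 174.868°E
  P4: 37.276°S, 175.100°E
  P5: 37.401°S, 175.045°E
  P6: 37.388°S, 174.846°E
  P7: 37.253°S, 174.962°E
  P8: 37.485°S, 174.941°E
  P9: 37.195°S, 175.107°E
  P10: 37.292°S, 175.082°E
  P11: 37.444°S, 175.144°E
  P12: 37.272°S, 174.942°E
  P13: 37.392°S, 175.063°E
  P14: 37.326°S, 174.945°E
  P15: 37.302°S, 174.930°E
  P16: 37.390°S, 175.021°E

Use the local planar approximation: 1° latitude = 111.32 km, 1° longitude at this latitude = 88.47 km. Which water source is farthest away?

P9

Distances from 37.394°S, 175.002°E:
P3: √((0.133·111.32)² + (-0.134·88.47)²) = √(219.20461 + 140.54055) = 18.967 km
P4: √((0.118·111.32)² + (0.098·88.47)²) = √(172.54819 + 75.16994) = 15.739 km
P5: √((-0.007·111.32)² + (0.043·88.47)²) = √(0.60721 + 14.47201) = 3.883 km
P6: √((0.006·111.32)² + (-0.156·88.47)²) = √(0.44612 + 190.47643) = 13.817 km
P7: √((0.141·111.32)² + (-0.040·88.47)²) = √(246.36818 + 12.52311) = 16.090 km
P8: √((-0.091·111.32)² + (-0.061·88.47)²) = √(102.61933 + 29.12405) = 11.478 km
P9: √((0.199·111.32)² + (0.105·88.47)²) = √(490.74123 + 86.29202) = 24.022 km
P10: √((0.102·111.32)² + (0.080·88.47)²) = √(128.92785 + 50.09242) = 13.380 km
P11: √((-0.050·111.32)² + (0.142·88.47)²) = √(30.98036 + 157.82244) = 13.741 km
P12: √((0.122·111.32)² + (-0.060·88.47)²) = √(184.44465 + 28.17699) = 14.582 km
P13: √((0.002·111.32)² + (0.061·88.47)²) = √(0.04957 + 29.12405) = 5.401 km
P14: √((0.068·111.32)² + (-0.057·88.47)²) = √(57.30127 + 25.42973) = 9.096 km
P15: √((0.092·111.32)² + (-0.072·88.47)²) = √(104.88709 + 40.57486) = 12.061 km
P16: √((0.004·111.32)² + (0.019·88.47)²) = √(0.19827 + 2.82553) = 1.739 km
Maximum: P9 at 24.022 km.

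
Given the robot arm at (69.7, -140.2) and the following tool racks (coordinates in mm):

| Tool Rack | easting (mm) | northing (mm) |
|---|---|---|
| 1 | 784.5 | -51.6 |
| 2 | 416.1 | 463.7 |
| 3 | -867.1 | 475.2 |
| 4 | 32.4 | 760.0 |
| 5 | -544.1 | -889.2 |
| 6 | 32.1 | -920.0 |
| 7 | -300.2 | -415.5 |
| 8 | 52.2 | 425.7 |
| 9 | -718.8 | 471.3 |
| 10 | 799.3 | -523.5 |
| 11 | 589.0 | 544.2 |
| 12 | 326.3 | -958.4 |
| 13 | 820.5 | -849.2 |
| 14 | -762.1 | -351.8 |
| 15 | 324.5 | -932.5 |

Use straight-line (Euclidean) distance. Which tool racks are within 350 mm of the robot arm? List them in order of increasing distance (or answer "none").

Distances from (69.7, -140.2):
1: 720.3 mm
2: 696.2 mm
3: 1120.9 mm
4: 901.0 mm
5: 968.4 mm
6: 780.7 mm
7: 461.1 mm
8: 566.2 mm
9: 997.8 mm
10: 824.2 mm
11: 859.1 mm
12: 857.5 mm
13: 1032.7 mm
14: 858.3 mm
15: 832.3 mm
Threshold 350 mm: none within range.

none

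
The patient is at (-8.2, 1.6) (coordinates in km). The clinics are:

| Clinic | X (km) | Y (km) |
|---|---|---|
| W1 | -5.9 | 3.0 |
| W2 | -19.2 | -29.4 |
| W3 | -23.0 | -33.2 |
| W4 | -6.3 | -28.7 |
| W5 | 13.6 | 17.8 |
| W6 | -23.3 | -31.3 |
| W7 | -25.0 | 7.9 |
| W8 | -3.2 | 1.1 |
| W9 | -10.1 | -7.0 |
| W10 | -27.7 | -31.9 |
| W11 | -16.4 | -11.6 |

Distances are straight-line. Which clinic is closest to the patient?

Distances from (-8.2, 1.6):
W1: √((2.3)² + (1.4)²) = √(5.290 + 1.960) = 2.7 km
W2: √((-11.0)² + (-31.0)²) = √(121.000 + 961.000) = 32.9 km
W3: √((-14.8)² + (-34.8)²) = √(219.040 + 1211.040) = 37.8 km
W4: √((1.9)² + (-30.3)²) = √(3.610 + 918.090) = 30.4 km
W5: √((21.8)² + (16.2)²) = √(475.240 + 262.440) = 27.2 km
W6: √((-15.1)² + (-32.9)²) = √(228.010 + 1082.410) = 36.2 km
W7: √((-16.8)² + (6.3)²) = √(282.240 + 39.690) = 17.9 km
W8: √((5.0)² + (-0.5)²) = √(25.000 + 0.250) = 5.0 km
W9: √((-1.9)² + (-8.6)²) = √(3.610 + 73.960) = 8.8 km
W10: √((-19.5)² + (-33.5)²) = √(380.250 + 1122.250) = 38.8 km
W11: √((-8.2)² + (-13.2)²) = √(67.240 + 174.240) = 15.5 km
Minimum: W1 at 2.7 km.

W1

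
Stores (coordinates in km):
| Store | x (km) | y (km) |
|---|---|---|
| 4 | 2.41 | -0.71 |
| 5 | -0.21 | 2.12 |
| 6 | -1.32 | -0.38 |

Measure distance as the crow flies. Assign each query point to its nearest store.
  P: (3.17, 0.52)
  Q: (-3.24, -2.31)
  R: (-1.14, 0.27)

P→4; Q→6; R→6

P at (3.17, 0.52):
  4: 1.45 km
  5: 3.74 km
  6: 4.58 km
  → nearest: 4 (1.45 km)
Q at (-3.24, -2.31):
  4: 5.87 km
  5: 5.37 km
  6: 2.72 km
  → nearest: 6 (2.72 km)
R at (-1.14, 0.27):
  4: 3.68 km
  5: 2.07 km
  6: 0.67 km
  → nearest: 6 (0.67 km)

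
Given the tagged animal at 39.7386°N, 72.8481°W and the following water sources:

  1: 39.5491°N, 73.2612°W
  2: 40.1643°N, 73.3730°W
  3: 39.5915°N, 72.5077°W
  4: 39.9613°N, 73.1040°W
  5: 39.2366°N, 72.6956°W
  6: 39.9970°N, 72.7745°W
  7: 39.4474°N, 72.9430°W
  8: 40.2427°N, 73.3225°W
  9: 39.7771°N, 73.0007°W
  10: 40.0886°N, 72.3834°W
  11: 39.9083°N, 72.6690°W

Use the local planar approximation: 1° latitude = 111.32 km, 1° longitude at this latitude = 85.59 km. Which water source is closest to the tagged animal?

9

Distances from 39.7386°N, 72.8481°W:
1: √((-0.1895·111.32)² + (-0.4131·85.59)²) = √(445.004932 + 1250.133643) = 41.1721 km
2: √((0.4257·111.32)² + (-0.5249·85.59)²) = √(2245.710118 + 2018.362638) = 65.2999 km
3: √((-0.1471·111.32)² + (0.3404·85.59)²) = √(268.146258 + 848.838669) = 33.4213 km
4: √((0.2227·111.32)² + (-0.2559·85.59)²) = √(614.591896 + 479.718674) = 33.0804 km
5: √((-0.5020·111.32)² + (0.1525·85.59)²) = √(3122.869453 + 170.367104) = 57.3867 km
6: √((0.2584·111.32)² + (0.0736·85.59)²) = √(827.430288 + 39.682743) = 29.4468 km
7: √((-0.2912·111.32)² + (-0.0949·85.59)²) = √(1050.821952 + 65.974860) = 33.4185 km
8: √((0.5041·111.32)² + (-0.4744·85.59)²) = √(3149.051696 + 1648.676370) = 69.2656 km
9: √((0.0385·111.32)² + (-0.1526·85.59)²) = √(18.368253 + 170.590609) = 13.7462 km
10: √((0.3500·111.32)² + (0.4647·85.59)²) = √(1518.037444 + 1581.945064) = 55.6775 km
11: √((0.1697·111.32)² + (0.1791·85.59)²) = √(356.870032 + 234.983422) = 24.3280 km
Minimum: 9 at 13.7462 km.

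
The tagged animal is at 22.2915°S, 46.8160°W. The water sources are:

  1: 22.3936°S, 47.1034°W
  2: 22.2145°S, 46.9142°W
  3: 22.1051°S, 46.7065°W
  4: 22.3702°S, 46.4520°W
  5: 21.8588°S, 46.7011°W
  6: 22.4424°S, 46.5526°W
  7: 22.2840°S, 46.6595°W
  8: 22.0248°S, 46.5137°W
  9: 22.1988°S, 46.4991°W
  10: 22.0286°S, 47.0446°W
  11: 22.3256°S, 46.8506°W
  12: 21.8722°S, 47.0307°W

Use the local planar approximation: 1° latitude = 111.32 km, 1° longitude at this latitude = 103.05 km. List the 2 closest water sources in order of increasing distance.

11, 2

Distances from 22.2915°S, 46.8160°W:
1: √((-0.1021·111.32)² + (-0.2874·103.05)²) = √(129.180773 + 877.141219) = 31.7226 km
2: √((0.0770·111.32)² + (-0.0982·103.05)²) = √(73.473012 + 102.404483) = 13.2619 km
3: √((0.1864·111.32)² + (0.1095·103.05)²) = √(430.564492 + 127.328092) = 23.6197 km
4: √((-0.0787·111.32)² + (0.3640·103.05)²) = √(76.753088 + 1407.015104) = 38.5197 km
5: √((0.4327·111.32)² + (0.1149·103.05)²) = √(2320.172023 + 140.196138) = 49.6021 km
6: √((-0.1509·111.32)² + (0.2634·103.05)²) = √(282.179120 + 736.762535) = 31.9209 km
7: √((0.0075·111.32)² + (0.1565·103.05)²) = √(0.697058 + 260.090612) = 16.1489 km
8: √((0.2667·111.32)² + (0.3023·103.05)²) = √(881.439334 + 970.448039) = 43.0336 km
9: √((0.0927·111.32)² + (0.3169·103.05)²) = √(106.489273 + 1066.449931) = 34.2482 km
10: √((0.2629·111.32)² + (-0.2286·103.05)²) = √(856.500395 + 554.943085) = 37.5692 km
11: √((-0.0341·111.32)² + (-0.0346·103.05)²) = √(14.409707 + 12.713004) = 5.2079 km
12: √((0.4193·111.32)² + (-0.2147·103.05)²) = √(2178.693412 + 489.508324) = 51.6546 km
Sorted: 11 (5.2079 km) < 2 (13.2619 km) < 7 (16.1489 km) < 3 (23.6197 km) < …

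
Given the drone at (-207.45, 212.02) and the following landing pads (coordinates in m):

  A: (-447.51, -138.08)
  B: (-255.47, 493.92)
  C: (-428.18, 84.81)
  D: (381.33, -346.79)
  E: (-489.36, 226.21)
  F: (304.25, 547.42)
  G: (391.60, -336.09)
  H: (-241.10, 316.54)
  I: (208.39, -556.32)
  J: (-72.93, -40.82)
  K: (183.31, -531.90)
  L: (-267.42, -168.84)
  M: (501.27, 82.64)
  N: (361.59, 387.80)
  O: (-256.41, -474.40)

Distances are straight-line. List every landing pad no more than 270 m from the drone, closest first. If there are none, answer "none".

H, C

Distances from (-207.45, 212.02):
A: √((-240.06)² + (-350.10)²) = √(57628.8036 + 122570.0100) = 424.50 m
B: √((-48.02)² + (281.90)²) = √(2305.9204 + 79467.6100) = 285.96 m
C: √((-220.73)² + (-127.21)²) = √(48721.7329 + 16182.3841) = 254.76 m
D: √((588.78)² + (-558.81)²) = √(346661.8884 + 312268.6161) = 811.75 m
E: √((-281.91)² + (14.19)²) = √(79473.2481 + 201.3561) = 282.27 m
F: √((511.70)² + (335.40)²) = √(261836.8900 + 112493.1600) = 611.83 m
G: √((599.05)² + (-548.11)²) = √(358860.9025 + 300424.5721) = 811.96 m
H: √((-33.65)² + (104.52)²) = √(1132.3225 + 10924.4304) = 109.80 m
I: √((415.84)² + (-768.34)²) = √(172922.9056 + 590346.3556) = 873.65 m
J: √((134.52)² + (-252.84)²) = √(18095.6304 + 63928.0656) = 286.40 m
K: √((390.76)² + (-743.92)²) = √(152693.3776 + 553416.9664) = 840.30 m
L: √((-59.97)² + (-380.86)²) = √(3596.4009 + 145054.3396) = 385.55 m
M: √((708.72)² + (-129.38)²) = √(502284.0384 + 16739.1844) = 720.43 m
N: √((569.04)² + (175.78)²) = √(323806.5216 + 30898.6084) = 595.57 m
O: √((-48.96)² + (-686.42)²) = √(2397.0816 + 471172.4164) = 688.16 m
Threshold 270 m: H (109.80 m), C (254.76 m) are within range.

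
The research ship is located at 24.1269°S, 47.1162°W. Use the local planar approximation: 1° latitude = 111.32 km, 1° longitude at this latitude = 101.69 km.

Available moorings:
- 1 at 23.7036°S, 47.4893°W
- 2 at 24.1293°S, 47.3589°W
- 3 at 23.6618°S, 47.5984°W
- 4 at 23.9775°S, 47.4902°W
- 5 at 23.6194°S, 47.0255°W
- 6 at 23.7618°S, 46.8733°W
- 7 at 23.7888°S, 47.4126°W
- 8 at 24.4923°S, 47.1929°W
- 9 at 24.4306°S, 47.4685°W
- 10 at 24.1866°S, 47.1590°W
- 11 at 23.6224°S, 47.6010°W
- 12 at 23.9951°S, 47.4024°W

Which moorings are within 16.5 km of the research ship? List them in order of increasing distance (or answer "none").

10

Distances from 24.1269°S, 47.1162°W:
1: √((0.4233·111.32)² + (-0.3731·101.69)²) = √(2220.459889 + 1439.484500) = 60.4975 km
2: √((-0.0024·111.32)² + (-0.2427·101.69)²) = √(0.071379 + 609.110446) = 24.6816 km
3: √((0.4651·111.32)² + (-0.4822·101.69)²) = √(2680.643584 + 2404.423183) = 71.3097 km
4: √((0.1494·111.32)² + (-0.3740·101.69)²) = √(276.597080 + 1446.437588) = 41.5095 km
5: √((0.5075·111.32)² + (0.0907·101.69)²) = √(3191.673726 + 85.068949) = 57.2428 km
6: √((0.3651·111.32)² + (0.2429·101.69)²) = √(1651.847922 + 610.114750) = 47.5601 km
7: √((0.3381·111.32)² + (-0.2964·101.69)²) = √(1416.565749 + 908.474817) = 48.2187 km
8: √((-0.3654·111.32)² + (-0.0767·101.69)²) = √(1654.563660 + 60.834119) = 41.4174 km
9: √((-0.3037·111.32)² + (-0.3523·101.69)²) = √(1142.973021 + 1283.458354) = 49.2588 km
10: √((-0.0597·111.32)² + (-0.0428·101.69)²) = √(44.166711 + 18.942794) = 7.9441 km
11: √((0.5045·111.32)² + (-0.4848·101.69)²) = √(3154.051182 + 2430.422164) = 74.7293 km
12: √((0.1318·111.32)² + (-0.2862·101.69)²) = √(215.266880 + 847.024073) = 32.5928 km
Threshold 16.5 km: 10 (7.9441 km) is within range.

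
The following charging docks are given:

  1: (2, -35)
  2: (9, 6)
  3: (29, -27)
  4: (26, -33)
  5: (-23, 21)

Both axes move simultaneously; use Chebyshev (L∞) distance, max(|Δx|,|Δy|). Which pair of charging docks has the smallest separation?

Pairwise distances:
1–2: 41
1–3: 27
1–4: 24
1–5: 56
2–3: 33
2–4: 39
2–5: 32
3–4: 6
3–5: 52
4–5: 54
Closest pair: 3–4 at 6.

3 and 4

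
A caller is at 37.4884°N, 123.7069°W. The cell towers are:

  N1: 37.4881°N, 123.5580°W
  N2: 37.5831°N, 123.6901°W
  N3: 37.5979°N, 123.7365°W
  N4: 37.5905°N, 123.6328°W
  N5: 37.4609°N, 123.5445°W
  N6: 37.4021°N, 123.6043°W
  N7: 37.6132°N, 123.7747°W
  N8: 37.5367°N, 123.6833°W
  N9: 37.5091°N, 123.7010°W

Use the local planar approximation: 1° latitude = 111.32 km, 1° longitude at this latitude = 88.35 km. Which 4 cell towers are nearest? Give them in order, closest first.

Distances from 37.4884°N, 123.7069°W:
N1: 13.1554 km
N2: 10.6460 km
N3: 12.4669 km
N4: 13.1164 km
N5: 14.6710 km
N6: 13.2084 km
N7: 15.1291 km
N8: 5.7669 km
N9: 2.3625 km
Sorted: N9 (2.3625 km) < N8 (5.7669 km) < N2 (10.6460 km) < N3 (12.4669 km) < N4 (13.1164 km) < N1 (13.1554 km) < …

N9, N8, N2, N3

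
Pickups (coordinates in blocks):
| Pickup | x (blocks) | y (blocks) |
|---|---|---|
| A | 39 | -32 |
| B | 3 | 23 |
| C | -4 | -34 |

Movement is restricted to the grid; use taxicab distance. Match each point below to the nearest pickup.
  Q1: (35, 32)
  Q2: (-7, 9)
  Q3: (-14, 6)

Q1→B; Q2→B; Q3→B

Q1 at (35, 32):
  A: 68 blocks
  B: 41 blocks
  C: 105 blocks
  → nearest: B (41 blocks)
Q2 at (-7, 9):
  A: 87 blocks
  B: 24 blocks
  C: 46 blocks
  → nearest: B (24 blocks)
Q3 at (-14, 6):
  A: 91 blocks
  B: 34 blocks
  C: 50 blocks
  → nearest: B (34 blocks)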